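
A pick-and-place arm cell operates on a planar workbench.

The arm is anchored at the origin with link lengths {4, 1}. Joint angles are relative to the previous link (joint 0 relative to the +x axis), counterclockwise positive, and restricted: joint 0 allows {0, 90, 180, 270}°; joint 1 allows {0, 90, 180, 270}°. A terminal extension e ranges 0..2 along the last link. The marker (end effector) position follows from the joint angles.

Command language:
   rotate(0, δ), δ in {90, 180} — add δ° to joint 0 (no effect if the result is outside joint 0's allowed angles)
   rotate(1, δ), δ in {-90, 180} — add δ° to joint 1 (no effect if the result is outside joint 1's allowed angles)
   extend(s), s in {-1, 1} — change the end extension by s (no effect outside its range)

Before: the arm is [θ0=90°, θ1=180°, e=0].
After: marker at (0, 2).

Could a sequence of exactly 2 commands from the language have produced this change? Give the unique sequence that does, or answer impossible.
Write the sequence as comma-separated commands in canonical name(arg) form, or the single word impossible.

key: order matters: swapping extend(-1) and extend(1) lands elsewhere
begin: [θ0=90°, θ1=180°, e=0]
1. extend(-1) → [θ0=90°, θ1=180°, e=0]
2. extend(1) → [θ0=90°, θ1=180°, e=1]
no rival 2-sequence matches.

extend(-1), extend(1)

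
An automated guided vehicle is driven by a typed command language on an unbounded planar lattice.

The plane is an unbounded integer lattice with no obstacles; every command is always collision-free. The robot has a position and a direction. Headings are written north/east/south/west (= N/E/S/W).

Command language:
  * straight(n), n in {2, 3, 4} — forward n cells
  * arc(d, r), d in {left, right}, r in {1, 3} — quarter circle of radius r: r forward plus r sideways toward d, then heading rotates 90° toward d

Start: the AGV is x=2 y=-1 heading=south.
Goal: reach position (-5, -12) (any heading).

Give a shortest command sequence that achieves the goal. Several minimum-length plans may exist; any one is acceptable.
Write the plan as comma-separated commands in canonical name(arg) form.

arc(right, 3), arc(left, 1), straight(4), arc(right, 3)

start: x=2 y=-1 heading=south
[1] after arc(right, 3): x=-1 y=-4 heading=west
[2] after arc(left, 1): x=-2 y=-5 heading=south
[3] after straight(4): x=-2 y=-9 heading=south
[4] after arc(right, 3): x=-5 y=-12 heading=west
shorter routes all fall short; 4 is best.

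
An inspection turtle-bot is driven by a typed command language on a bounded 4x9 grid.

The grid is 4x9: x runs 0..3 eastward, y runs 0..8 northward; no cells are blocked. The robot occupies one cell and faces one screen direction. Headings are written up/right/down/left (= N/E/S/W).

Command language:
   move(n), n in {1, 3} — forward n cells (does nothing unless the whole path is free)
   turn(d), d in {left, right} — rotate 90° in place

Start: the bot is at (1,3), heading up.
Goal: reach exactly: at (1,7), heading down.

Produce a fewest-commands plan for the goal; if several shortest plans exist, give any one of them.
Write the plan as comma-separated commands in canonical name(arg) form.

move(3), move(1), turn(right), turn(right)

t0: at (1,3), heading up
[1] after move(3): at (1,6), heading up
[2] after move(1): at (1,7), heading up
[3] after turn(right): at (1,7), heading right
[4] after turn(right): at (1,7), heading down
minimal: 4 command(s), checked below 4.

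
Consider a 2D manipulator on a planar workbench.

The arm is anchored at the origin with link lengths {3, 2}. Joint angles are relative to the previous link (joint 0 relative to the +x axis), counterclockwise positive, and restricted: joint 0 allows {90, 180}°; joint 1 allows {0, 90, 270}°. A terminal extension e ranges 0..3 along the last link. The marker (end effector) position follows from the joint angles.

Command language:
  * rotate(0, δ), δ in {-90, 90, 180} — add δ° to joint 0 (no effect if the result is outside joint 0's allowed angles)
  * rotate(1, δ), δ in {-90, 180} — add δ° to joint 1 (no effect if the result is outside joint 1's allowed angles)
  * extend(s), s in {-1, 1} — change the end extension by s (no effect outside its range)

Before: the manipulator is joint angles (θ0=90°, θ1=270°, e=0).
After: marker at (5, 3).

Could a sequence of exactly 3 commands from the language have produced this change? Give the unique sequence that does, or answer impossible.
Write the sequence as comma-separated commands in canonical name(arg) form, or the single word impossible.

begin: joint angles (θ0=90°, θ1=270°, e=0)
1. extend(1) → joint angles (θ0=90°, θ1=270°, e=1)
2. extend(1) → joint angles (θ0=90°, θ1=270°, e=2)
3. extend(1) → joint angles (θ0=90°, θ1=270°, e=3)
uniquely the one of 343 3-step routes that fits.

extend(1), extend(1), extend(1)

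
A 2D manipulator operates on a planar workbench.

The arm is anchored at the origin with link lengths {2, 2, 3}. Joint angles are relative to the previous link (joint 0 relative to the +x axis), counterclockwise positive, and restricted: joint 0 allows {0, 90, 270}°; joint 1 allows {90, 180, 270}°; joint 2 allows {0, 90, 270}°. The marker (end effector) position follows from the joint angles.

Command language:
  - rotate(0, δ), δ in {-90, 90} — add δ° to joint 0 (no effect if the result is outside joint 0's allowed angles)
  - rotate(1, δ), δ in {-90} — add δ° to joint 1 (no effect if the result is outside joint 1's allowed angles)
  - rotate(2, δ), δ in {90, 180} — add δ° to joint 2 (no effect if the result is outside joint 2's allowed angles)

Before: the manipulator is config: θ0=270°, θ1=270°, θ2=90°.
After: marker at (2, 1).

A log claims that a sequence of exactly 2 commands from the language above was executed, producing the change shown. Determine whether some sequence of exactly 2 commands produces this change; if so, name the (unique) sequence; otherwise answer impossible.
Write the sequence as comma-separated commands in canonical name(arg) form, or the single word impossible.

rotate(1, -90), rotate(1, -90)

begin: config: θ0=270°, θ1=270°, θ2=90°
[1] after rotate(1, -90): config: θ0=270°, θ1=180°, θ2=90°
[2] after rotate(1, -90): config: θ0=270°, θ1=90°, θ2=90°
all 25 alternatives checked — unique.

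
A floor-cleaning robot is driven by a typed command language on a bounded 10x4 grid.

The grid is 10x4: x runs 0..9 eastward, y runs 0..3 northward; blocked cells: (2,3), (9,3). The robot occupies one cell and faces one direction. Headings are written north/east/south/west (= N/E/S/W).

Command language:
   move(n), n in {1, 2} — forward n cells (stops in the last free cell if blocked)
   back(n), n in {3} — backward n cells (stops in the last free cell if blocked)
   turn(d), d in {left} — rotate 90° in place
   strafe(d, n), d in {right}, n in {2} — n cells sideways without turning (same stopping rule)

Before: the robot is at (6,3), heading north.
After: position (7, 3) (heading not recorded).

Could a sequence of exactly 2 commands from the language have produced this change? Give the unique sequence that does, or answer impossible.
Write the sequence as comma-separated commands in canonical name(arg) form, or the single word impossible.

all 25 sequences checked — none match.

impossible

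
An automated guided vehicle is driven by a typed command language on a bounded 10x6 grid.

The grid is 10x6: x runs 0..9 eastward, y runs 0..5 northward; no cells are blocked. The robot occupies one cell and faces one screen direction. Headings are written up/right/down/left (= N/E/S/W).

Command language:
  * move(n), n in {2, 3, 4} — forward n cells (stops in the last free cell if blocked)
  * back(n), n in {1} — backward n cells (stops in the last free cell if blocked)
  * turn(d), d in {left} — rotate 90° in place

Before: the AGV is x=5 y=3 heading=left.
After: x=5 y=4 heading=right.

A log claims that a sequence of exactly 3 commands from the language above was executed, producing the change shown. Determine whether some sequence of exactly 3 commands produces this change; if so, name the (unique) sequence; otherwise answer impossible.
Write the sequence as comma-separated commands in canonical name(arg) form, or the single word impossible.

turn(left), back(1), turn(left)

key: position moved to (5,4) AND the heading swung to E — translation plus rotation needed
initial: x=5 y=3 heading=left
step 1 (turn(left)): x=5 y=3 heading=down
step 2 (back(1)): x=5 y=4 heading=down
step 3 (turn(left)): x=5 y=4 heading=right
all 125 alternatives checked — unique.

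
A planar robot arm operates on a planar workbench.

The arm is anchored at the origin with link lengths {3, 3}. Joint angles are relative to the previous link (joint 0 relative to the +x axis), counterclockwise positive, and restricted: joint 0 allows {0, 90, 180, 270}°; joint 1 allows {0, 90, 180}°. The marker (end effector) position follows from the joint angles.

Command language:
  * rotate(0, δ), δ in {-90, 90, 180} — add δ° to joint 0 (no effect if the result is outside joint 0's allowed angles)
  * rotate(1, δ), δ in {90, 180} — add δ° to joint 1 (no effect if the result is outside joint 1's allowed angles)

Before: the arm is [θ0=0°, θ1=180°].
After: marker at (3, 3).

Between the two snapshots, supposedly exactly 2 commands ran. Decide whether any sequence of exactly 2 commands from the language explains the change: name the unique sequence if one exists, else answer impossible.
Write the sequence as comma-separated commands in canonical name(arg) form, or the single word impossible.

rotate(1, 180), rotate(1, 90)

key: order matters: swapping rotate(1, 180) and rotate(1, 90) lands elsewhere
start: [θ0=0°, θ1=180°]
step 1 (rotate(1, 180)): [θ0=0°, θ1=0°]
step 2 (rotate(1, 90)): [θ0=0°, θ1=90°]
all 25 alternatives checked — unique.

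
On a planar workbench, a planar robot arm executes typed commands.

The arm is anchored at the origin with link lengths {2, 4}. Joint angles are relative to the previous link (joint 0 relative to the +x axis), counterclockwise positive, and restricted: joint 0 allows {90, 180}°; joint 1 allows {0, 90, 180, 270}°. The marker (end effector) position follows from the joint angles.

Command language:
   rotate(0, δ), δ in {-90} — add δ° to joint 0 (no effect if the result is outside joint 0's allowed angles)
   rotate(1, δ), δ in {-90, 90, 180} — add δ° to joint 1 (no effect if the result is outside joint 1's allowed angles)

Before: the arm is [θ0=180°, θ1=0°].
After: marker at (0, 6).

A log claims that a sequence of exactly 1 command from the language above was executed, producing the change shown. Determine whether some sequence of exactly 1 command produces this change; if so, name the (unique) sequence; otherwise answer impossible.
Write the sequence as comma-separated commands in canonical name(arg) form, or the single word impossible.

rotate(0, -90)

begin: [θ0=180°, θ1=0°]
1. rotate(0, -90) → [θ0=90°, θ1=0°]
uniquely the one of 4 1-step routes that fits.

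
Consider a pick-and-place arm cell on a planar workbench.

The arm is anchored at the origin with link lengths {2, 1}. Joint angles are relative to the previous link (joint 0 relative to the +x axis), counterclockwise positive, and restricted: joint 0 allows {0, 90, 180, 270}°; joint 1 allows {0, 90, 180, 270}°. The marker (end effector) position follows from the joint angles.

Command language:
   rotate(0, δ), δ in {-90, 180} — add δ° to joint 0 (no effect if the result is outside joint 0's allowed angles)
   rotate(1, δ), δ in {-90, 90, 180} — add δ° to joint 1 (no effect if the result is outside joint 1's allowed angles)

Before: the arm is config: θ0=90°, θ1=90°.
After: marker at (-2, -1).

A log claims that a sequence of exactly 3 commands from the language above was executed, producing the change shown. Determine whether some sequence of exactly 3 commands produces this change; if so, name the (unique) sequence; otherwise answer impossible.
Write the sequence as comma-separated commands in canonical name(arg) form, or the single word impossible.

rotate(0, -90), rotate(0, -90), rotate(0, -90)

start: config: θ0=90°, θ1=90°
[1] after rotate(0, -90): config: θ0=0°, θ1=90°
[2] after rotate(0, -90): config: θ0=270°, θ1=90°
[3] after rotate(0, -90): config: θ0=180°, θ1=90°
no rival 3-sequence matches.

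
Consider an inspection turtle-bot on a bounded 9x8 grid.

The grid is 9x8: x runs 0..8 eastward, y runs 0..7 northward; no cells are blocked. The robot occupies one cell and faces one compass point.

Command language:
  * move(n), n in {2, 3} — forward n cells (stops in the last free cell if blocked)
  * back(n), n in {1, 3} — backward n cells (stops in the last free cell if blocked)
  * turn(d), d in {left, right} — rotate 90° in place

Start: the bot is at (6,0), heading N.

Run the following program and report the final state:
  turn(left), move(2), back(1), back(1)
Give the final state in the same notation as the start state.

at (6,0), heading W

begin: at (6,0), heading N
step 1 (turn(left)): at (6,0), heading W
step 2 (move(2)): at (4,0), heading W
step 3 (back(1)): at (5,0), heading W
step 4 (back(1)): at (6,0), heading W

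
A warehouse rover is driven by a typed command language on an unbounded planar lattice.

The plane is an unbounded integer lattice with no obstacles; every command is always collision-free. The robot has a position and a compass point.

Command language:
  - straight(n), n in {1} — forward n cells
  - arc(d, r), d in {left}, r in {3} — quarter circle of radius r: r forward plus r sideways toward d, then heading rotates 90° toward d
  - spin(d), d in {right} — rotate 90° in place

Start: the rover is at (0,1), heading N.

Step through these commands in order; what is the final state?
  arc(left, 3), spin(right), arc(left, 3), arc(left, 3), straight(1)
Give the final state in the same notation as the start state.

at (-9,3), heading S

initial: at (0,1), heading N
t=1 arc(left, 3) ⇒ at (-3,4), heading W
t=2 spin(right) ⇒ at (-3,4), heading N
t=3 arc(left, 3) ⇒ at (-6,7), heading W
t=4 arc(left, 3) ⇒ at (-9,4), heading S
t=5 straight(1) ⇒ at (-9,3), heading S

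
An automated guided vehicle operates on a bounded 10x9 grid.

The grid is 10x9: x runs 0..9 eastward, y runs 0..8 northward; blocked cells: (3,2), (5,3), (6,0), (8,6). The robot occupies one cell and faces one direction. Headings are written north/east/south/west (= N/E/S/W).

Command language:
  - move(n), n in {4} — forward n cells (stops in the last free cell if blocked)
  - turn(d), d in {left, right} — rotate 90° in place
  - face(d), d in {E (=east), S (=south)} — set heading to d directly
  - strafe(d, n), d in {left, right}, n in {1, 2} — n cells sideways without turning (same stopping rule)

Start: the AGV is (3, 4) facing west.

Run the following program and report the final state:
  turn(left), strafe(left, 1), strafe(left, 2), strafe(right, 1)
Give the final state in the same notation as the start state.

start: (3, 4) facing west
t=1 turn(left) ⇒ (3, 4) facing south
t=2 strafe(left, 1) ⇒ (4, 4) facing south
t=3 strafe(left, 2) ⇒ (6, 4) facing south
t=4 strafe(right, 1) ⇒ (5, 4) facing south

(5, 4) facing south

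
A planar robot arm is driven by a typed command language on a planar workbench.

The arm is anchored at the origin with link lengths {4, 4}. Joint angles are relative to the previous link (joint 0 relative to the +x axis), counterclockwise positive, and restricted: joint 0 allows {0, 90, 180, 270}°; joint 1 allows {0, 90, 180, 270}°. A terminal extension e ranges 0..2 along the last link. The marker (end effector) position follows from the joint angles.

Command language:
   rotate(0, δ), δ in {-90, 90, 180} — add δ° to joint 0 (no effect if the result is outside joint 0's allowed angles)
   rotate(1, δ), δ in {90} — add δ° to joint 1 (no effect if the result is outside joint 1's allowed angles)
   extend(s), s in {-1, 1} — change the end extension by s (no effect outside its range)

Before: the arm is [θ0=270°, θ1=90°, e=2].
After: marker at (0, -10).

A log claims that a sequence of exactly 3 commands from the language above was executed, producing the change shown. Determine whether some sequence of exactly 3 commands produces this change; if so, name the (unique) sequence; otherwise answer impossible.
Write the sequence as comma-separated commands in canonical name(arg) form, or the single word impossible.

t0: [θ0=270°, θ1=90°, e=2]
step 1 (rotate(1, 90)): [θ0=270°, θ1=180°, e=2]
step 2 (rotate(1, 90)): [θ0=270°, θ1=270°, e=2]
step 3 (rotate(1, 90)): [θ0=270°, θ1=0°, e=2]
no rival 3-sequence matches.

rotate(1, 90), rotate(1, 90), rotate(1, 90)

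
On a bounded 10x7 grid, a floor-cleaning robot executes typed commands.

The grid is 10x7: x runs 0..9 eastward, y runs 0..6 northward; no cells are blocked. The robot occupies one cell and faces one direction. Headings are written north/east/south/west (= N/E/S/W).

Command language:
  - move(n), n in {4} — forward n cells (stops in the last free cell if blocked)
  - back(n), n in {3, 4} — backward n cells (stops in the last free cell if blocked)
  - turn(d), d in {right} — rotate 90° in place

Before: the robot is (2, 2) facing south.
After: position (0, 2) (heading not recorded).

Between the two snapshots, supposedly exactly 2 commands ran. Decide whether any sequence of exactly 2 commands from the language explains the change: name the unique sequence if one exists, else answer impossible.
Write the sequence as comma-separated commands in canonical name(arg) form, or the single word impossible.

key: running move(4) before turn(right) would end elsewhere — order is forced
initial: (2, 2) facing south
1. turn(right) → (2, 2) facing west
2. move(4) → (0, 2) facing west
no rival 2-sequence matches.

turn(right), move(4)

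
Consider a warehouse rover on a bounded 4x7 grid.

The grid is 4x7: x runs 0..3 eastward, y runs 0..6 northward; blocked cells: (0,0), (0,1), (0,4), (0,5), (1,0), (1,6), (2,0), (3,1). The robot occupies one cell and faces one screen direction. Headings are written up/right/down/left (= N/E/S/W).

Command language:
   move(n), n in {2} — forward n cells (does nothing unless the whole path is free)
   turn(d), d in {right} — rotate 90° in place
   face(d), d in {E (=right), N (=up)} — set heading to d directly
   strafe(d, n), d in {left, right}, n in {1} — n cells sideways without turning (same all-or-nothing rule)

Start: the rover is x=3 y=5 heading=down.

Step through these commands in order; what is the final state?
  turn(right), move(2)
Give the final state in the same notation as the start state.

x=1 y=5 heading=left

from: x=3 y=5 heading=down
1. turn(right) → x=3 y=5 heading=left
2. move(2) → x=1 y=5 heading=left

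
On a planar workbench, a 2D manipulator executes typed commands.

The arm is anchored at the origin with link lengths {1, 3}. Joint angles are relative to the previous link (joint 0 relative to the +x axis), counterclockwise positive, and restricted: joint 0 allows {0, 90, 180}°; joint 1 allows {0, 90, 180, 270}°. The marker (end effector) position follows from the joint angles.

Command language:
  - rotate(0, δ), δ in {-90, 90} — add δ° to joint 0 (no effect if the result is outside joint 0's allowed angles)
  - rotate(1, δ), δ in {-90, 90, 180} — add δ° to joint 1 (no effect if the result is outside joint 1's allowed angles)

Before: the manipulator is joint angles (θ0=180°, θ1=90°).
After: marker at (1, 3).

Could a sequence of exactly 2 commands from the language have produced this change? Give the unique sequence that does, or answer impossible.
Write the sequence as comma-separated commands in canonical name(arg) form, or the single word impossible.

from: joint angles (θ0=180°, θ1=90°)
t=1 rotate(0, -90) ⇒ joint angles (θ0=90°, θ1=90°)
t=2 rotate(0, -90) ⇒ joint angles (θ0=0°, θ1=90°)
no rival 2-sequence matches.

rotate(0, -90), rotate(0, -90)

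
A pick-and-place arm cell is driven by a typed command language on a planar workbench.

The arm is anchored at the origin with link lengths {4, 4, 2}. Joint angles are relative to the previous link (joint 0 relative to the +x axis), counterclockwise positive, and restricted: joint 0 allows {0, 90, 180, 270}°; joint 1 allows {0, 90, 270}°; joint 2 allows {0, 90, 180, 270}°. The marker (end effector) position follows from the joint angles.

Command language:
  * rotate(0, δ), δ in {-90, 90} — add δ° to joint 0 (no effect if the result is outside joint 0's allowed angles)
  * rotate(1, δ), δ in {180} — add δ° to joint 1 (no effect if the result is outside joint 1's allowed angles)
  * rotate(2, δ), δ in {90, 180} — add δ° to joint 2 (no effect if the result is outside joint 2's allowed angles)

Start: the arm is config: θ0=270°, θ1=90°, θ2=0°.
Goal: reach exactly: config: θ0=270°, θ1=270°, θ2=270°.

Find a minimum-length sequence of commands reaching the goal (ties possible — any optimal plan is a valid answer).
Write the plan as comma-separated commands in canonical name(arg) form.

rotate(2, 90), rotate(2, 180), rotate(1, 180)

start: config: θ0=270°, θ1=90°, θ2=0°
[1] after rotate(2, 90): config: θ0=270°, θ1=90°, θ2=90°
[2] after rotate(2, 180): config: θ0=270°, θ1=90°, θ2=270°
[3] after rotate(1, 180): config: θ0=270°, θ1=270°, θ2=270°
no 2-step plan works, so 3 is optimal.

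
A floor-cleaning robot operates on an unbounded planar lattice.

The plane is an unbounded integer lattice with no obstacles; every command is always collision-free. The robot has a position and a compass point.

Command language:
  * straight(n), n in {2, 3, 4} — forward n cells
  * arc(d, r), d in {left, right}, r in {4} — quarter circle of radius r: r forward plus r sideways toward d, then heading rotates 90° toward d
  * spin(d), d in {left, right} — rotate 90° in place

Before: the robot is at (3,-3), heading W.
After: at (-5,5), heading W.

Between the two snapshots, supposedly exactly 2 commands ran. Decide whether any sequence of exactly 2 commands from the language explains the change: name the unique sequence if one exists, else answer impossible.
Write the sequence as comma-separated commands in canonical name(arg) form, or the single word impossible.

key: running arc(left, 4) before arc(right, 4) would end elsewhere — order is forced
initial: at (3,-3), heading W
[1] after arc(right, 4): at (-1,1), heading N
[2] after arc(left, 4): at (-5,5), heading W
no rival 2-sequence matches.

arc(right, 4), arc(left, 4)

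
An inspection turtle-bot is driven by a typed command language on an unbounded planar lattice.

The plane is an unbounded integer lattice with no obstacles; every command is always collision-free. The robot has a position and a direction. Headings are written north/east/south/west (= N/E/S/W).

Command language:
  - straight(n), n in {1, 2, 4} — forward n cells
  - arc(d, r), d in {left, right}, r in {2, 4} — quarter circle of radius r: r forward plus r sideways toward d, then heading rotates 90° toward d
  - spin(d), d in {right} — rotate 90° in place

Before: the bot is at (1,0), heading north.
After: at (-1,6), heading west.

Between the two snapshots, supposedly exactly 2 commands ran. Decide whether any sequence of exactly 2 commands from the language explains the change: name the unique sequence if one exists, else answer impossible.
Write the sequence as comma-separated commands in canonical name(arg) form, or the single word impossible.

key: cell and facing (now W) both changed — the 2 commands mix motion and turning
initial: at (1,0), heading north
[1] after straight(4): at (1,4), heading north
[2] after arc(left, 2): at (-1,6), heading west
uniquely the one of 64 2-step routes that fits.

straight(4), arc(left, 2)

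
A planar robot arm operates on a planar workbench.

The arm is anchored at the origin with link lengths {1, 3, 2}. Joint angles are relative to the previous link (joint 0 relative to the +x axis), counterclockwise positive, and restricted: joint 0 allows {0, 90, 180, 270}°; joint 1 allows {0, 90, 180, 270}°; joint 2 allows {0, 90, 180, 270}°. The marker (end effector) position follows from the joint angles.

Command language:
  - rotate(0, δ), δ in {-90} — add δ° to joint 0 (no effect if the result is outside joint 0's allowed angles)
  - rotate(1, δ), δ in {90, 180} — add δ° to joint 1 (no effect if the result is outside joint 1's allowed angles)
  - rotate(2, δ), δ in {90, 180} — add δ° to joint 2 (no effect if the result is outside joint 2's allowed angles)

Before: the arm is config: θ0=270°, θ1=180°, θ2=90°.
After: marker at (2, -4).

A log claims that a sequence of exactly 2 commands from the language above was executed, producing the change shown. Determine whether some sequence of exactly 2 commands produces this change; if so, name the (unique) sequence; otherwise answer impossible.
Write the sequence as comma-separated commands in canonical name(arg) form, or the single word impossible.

start: config: θ0=270°, θ1=180°, θ2=90°
[1] after rotate(1, 90): config: θ0=270°, θ1=270°, θ2=90°
[2] after rotate(1, 90): config: θ0=270°, θ1=0°, θ2=90°
all 25 alternatives checked — unique.

rotate(1, 90), rotate(1, 90)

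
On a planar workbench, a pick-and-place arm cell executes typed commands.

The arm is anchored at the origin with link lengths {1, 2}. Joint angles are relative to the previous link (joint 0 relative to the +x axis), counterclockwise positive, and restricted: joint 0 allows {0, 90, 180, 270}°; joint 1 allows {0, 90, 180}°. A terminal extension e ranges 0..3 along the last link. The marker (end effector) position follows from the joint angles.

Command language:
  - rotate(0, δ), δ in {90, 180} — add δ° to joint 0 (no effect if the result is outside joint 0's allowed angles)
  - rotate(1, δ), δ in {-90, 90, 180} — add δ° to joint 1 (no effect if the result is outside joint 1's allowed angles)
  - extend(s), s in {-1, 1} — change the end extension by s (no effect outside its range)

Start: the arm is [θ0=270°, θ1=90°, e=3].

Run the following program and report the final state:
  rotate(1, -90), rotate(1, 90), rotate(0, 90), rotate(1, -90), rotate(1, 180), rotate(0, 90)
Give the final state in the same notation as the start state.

[θ0=90°, θ1=180°, e=3]

from: [θ0=270°, θ1=90°, e=3]
1. rotate(1, -90) → [θ0=270°, θ1=0°, e=3]
2. rotate(1, 90) → [θ0=270°, θ1=90°, e=3]
3. rotate(0, 90) → [θ0=0°, θ1=90°, e=3]
4. rotate(1, -90) → [θ0=0°, θ1=0°, e=3]
5. rotate(1, 180) → [θ0=0°, θ1=180°, e=3]
6. rotate(0, 90) → [θ0=90°, θ1=180°, e=3]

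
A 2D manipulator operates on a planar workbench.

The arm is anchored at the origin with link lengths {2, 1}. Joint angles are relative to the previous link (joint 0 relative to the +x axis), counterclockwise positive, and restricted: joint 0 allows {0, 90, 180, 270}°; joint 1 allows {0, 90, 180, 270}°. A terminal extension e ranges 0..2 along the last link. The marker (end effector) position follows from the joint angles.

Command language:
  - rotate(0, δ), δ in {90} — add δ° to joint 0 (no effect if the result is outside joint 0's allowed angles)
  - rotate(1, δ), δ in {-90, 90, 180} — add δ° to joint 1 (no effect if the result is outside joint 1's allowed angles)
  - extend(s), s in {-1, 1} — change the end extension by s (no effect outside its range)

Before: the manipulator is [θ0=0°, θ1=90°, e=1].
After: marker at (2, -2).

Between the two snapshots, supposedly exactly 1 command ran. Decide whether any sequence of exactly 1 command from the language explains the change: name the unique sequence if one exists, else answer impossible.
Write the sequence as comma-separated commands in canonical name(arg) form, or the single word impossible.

begin: [θ0=0°, θ1=90°, e=1]
step 1 (rotate(1, 180)): [θ0=0°, θ1=270°, e=1]
uniquely the one of 6 1-step routes that fits.

rotate(1, 180)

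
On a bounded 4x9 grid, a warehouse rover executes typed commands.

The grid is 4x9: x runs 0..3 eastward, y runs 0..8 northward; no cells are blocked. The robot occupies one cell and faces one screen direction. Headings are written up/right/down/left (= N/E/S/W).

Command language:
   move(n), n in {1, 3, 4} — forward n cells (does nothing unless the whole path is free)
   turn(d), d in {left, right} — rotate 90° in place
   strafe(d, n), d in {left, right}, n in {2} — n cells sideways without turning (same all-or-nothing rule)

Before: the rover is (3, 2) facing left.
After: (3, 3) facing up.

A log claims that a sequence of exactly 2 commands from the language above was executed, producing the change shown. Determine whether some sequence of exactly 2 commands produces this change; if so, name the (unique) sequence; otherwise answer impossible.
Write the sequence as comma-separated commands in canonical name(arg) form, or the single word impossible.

key: running move(1) before turn(right) would end elsewhere — order is forced
begin: (3, 2) facing left
t=1 turn(right) ⇒ (3, 2) facing up
t=2 move(1) ⇒ (3, 3) facing up
all 49 alternatives checked — unique.

turn(right), move(1)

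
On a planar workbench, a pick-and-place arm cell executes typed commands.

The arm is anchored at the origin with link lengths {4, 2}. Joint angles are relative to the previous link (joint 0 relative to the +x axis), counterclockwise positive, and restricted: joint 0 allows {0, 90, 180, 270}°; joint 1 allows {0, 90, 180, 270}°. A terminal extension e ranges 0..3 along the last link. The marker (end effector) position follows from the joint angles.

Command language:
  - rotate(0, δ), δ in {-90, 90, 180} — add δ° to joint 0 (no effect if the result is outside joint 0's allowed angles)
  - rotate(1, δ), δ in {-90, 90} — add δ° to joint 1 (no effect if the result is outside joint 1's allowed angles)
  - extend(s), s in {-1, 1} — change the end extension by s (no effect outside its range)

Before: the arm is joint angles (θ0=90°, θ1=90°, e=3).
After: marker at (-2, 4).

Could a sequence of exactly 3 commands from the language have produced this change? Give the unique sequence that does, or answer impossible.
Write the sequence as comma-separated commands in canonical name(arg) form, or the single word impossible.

extend(-1), extend(-1), extend(-1)

start: joint angles (θ0=90°, θ1=90°, e=3)
t=1 extend(-1) ⇒ joint angles (θ0=90°, θ1=90°, e=2)
t=2 extend(-1) ⇒ joint angles (θ0=90°, θ1=90°, e=1)
t=3 extend(-1) ⇒ joint angles (θ0=90°, θ1=90°, e=0)
uniquely the one of 343 3-step routes that fits.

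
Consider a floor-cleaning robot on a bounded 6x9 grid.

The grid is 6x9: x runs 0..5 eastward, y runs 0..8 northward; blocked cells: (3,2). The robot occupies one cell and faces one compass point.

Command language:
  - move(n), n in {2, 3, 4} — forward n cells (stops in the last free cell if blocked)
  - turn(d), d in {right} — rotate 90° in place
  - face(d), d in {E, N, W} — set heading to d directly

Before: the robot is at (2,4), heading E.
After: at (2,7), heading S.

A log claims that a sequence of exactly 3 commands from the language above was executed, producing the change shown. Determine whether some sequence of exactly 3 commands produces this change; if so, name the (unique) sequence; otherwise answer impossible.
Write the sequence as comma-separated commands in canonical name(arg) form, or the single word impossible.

impossible

checked all 3-command options: none fits.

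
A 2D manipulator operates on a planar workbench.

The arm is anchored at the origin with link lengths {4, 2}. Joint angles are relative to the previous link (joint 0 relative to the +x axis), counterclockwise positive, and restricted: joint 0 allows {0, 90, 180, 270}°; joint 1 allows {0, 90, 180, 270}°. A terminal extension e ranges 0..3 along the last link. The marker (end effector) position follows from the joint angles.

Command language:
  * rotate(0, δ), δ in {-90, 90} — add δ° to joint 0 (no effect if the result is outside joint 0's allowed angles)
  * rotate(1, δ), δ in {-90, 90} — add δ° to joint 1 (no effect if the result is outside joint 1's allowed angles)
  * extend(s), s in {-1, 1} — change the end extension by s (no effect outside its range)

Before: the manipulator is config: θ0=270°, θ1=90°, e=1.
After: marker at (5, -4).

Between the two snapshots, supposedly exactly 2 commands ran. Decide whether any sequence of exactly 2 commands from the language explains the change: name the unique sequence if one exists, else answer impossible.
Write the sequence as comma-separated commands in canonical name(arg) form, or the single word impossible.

initial: config: θ0=270°, θ1=90°, e=1
[1] after extend(1): config: θ0=270°, θ1=90°, e=2
[2] after extend(1): config: θ0=270°, θ1=90°, e=3
no rival 2-sequence matches.

extend(1), extend(1)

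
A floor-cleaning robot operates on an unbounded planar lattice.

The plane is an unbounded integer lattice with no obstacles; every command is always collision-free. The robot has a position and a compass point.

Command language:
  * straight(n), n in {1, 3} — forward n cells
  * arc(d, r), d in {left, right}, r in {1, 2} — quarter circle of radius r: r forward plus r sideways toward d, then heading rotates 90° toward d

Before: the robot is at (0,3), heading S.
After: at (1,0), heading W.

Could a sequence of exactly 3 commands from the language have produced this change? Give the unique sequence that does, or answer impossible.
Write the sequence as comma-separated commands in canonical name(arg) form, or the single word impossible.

key: cell and facing (now W) both changed — the 3 commands mix motion and turning
start: at (0,3), heading S
step 1 (arc(left, 1)): at (1,2), heading E
step 2 (arc(right, 1)): at (2,1), heading S
step 3 (arc(right, 1)): at (1,0), heading W
uniquely the one of 216 3-step routes that fits.

arc(left, 1), arc(right, 1), arc(right, 1)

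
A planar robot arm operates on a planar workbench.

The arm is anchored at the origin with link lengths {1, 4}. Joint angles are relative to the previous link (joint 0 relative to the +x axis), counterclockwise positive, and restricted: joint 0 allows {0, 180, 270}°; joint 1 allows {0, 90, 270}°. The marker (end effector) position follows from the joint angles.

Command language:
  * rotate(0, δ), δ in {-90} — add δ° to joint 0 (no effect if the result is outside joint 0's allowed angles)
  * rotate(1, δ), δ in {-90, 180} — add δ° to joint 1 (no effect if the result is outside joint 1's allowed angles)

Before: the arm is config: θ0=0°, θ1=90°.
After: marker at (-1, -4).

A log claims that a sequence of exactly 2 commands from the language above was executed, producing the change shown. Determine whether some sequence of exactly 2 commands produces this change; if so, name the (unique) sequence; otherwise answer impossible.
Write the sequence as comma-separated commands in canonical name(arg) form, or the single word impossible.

initial: config: θ0=0°, θ1=90°
[1] after rotate(0, -90): config: θ0=270°, θ1=90°
[2] after rotate(0, -90): config: θ0=180°, θ1=90°
no other 2-command option fits: unique.

rotate(0, -90), rotate(0, -90)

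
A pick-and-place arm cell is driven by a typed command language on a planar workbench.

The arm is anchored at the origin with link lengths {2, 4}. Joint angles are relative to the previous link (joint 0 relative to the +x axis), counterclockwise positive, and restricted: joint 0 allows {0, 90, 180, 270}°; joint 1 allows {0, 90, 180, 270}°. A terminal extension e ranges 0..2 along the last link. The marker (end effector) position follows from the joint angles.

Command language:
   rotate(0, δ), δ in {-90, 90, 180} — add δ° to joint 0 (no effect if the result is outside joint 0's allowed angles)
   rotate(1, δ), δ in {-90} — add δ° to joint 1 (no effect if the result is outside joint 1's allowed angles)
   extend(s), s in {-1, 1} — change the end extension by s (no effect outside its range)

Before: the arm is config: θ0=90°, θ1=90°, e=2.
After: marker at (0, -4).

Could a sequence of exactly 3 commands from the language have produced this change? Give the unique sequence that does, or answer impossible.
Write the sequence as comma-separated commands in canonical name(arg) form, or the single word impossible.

rotate(1, -90), rotate(1, -90), rotate(1, -90)

begin: config: θ0=90°, θ1=90°, e=2
1. rotate(1, -90) → config: θ0=90°, θ1=0°, e=2
2. rotate(1, -90) → config: θ0=90°, θ1=270°, e=2
3. rotate(1, -90) → config: θ0=90°, θ1=180°, e=2
no rival 3-sequence matches.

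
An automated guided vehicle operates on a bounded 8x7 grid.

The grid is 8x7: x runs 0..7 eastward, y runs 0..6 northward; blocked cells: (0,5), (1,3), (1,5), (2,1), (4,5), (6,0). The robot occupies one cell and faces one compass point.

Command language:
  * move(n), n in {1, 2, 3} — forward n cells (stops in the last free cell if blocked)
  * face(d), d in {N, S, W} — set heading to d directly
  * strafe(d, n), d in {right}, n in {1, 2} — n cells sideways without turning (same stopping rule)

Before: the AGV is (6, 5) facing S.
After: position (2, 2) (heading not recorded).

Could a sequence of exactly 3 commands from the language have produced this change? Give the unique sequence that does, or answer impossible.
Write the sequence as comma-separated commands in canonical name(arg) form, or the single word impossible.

move(3), strafe(right, 2), strafe(right, 2)

key: order matters: swapping move(3) and strafe(right, 2) lands elsewhere
t0: (6, 5) facing S
t=1 move(3) ⇒ (6, 2) facing S
t=2 strafe(right, 2) ⇒ (4, 2) facing S
t=3 strafe(right, 2) ⇒ (2, 2) facing S
uniquely the one of 512 3-step routes that fits.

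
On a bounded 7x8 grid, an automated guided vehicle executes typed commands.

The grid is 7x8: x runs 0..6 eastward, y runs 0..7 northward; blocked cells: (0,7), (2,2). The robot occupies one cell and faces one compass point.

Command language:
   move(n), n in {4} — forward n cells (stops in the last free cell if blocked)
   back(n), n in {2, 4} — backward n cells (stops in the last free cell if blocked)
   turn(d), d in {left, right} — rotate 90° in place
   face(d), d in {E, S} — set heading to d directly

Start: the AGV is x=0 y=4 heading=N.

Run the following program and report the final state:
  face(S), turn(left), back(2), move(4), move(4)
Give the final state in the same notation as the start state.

x=6 y=4 heading=E

t0: x=0 y=4 heading=N
1. face(S) → x=0 y=4 heading=S
2. turn(left) → x=0 y=4 heading=E
3. back(2) → x=0 y=4 heading=E
4. move(4) → x=4 y=4 heading=E
5. move(4) → x=6 y=4 heading=E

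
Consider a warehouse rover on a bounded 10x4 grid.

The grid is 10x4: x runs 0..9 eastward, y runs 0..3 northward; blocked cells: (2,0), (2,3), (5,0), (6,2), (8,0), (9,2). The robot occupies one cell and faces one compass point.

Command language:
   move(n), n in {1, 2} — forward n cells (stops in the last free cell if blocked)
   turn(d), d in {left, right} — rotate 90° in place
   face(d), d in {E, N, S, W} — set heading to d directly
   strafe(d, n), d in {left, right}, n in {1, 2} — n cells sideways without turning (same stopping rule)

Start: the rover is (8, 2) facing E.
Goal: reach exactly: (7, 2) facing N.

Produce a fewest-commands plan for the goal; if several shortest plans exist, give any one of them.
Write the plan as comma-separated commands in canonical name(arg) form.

begin: (8, 2) facing E
1. turn(left) → (8, 2) facing N
2. strafe(left, 2) → (7, 2) facing N
no 1-step plan works, so 2 is optimal.

turn(left), strafe(left, 2)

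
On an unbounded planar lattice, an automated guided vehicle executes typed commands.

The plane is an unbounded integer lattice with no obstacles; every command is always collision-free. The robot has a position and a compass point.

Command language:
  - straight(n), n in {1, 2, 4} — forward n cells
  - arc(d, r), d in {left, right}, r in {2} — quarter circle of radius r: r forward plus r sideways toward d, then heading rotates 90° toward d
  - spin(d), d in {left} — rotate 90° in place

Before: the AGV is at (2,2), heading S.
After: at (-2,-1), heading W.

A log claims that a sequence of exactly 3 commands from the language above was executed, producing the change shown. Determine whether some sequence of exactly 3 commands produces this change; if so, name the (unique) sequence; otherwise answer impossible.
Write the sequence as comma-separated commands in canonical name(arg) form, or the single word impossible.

key: cell and facing (now W) both changed — the 3 commands mix motion and turning
initial: at (2,2), heading S
1. straight(1) → at (2,1), heading S
2. arc(right, 2) → at (0,-1), heading W
3. straight(2) → at (-2,-1), heading W
uniquely the one of 216 3-step routes that fits.

straight(1), arc(right, 2), straight(2)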